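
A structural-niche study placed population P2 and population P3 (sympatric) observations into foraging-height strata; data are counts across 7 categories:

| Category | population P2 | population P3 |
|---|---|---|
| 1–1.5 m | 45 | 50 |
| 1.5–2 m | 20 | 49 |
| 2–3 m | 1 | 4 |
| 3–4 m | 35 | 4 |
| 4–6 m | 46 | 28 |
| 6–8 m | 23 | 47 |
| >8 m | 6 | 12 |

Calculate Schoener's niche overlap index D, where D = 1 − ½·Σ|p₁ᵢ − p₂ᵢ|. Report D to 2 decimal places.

0.70

Proportions for population P2 (n=176): 45/176=0.2557, 20/176=0.1136, 1/176=0.0057, 35/176=0.1989, 46/176=0.2614, 23/176=0.1307, 6/176=0.0341
Proportions for population P3 (n=194): 50/194=0.2577, 49/194=0.2526, 4/194=0.0206, 4/194=0.0206, 28/194=0.1443, 47/194=0.2423, 12/194=0.0619
Σ|p₁ᵢ − p₂ᵢ| = 0.0020 + 0.1390 + 0.0149 + 0.1783 + 0.1171 + 0.1116 + 0.0278 = 0.5907
D = 1 − ½ × 0.5907 = 1 − 0.29535 = 0.70465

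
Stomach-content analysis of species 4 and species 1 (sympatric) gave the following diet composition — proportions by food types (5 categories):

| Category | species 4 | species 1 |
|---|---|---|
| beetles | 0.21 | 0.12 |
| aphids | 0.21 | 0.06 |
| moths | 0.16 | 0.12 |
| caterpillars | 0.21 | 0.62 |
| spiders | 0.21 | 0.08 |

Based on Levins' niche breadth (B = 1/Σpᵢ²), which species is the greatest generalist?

species 4

Σp_4ᵢ² = 0.21² + 0.21² + 0.16² + 0.21² + 0.21² = 0.0441 + 0.0441 + 0.0256 + 0.0441 + 0.0441 = 0.2020
B_4 = 1 / 0.2020 = 4.9505
Σp_1ᵢ² = 0.12² + 0.06² + 0.12² + 0.62² + 0.08² = 0.0144 + 0.0036 + 0.0144 + 0.3844 + 0.0064 = 0.4232
B_1 = 1 / 0.4232 = 2.3629
Highest B → broadest niche (most generalist): species 4 (B = 4.95).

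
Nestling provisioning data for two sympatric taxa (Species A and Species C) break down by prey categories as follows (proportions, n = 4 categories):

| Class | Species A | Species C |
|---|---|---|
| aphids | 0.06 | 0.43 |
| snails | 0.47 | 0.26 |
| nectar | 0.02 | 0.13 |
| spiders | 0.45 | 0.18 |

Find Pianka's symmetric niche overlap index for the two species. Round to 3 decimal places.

Σ p₁ᵢp₂ᵢ = 0.0258 + 0.1222 + 0.0026 + 0.0810 = 0.2316
Σp_1ᵢ² = 0.06² + 0.47² + 0.02² + 0.45² = 0.0036 + 0.2209 + 0.0004 + 0.2025 = 0.4274
Σp_2ᵢ² = 0.43² + 0.26² + 0.13² + 0.18² = 0.1849 + 0.0676 + 0.0169 + 0.0324 = 0.3018
O = 0.2316 / √(0.4274 × 0.3018) = 0.2316 / 0.359151 = 0.64485

0.645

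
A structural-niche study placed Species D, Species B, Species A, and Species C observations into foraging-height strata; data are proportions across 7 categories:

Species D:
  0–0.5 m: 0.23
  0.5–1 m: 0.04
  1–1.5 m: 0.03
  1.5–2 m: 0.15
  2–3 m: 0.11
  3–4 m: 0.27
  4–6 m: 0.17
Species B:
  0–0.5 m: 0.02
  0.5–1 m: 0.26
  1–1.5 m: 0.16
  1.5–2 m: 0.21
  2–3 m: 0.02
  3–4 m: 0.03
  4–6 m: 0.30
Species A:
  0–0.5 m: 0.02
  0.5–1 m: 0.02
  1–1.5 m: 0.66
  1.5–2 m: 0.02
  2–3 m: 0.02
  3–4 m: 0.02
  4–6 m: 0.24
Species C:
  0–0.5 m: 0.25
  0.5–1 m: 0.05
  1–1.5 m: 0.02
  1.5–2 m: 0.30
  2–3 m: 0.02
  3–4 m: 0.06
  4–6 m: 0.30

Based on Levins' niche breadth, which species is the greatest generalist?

Species D

Σp_Dᵢ² = 0.23² + 0.04² + 0.03² + 0.15² + 0.11² + 0.27² + 0.17² = 0.0529 + 0.0016 + 0.0009 + 0.0225 + 0.0121 + 0.0729 + 0.0289 = 0.1918
B_D = 1 / 0.1918 = 5.2138
Σp_Bᵢ² = 0.02² + 0.26² + 0.16² + 0.21² + 0.02² + 0.03² + 0.30² = 0.0004 + 0.0676 + 0.0256 + 0.0441 + 0.0004 + 0.0009 + 0.0900 = 0.2290
B_B = 1 / 0.2290 = 4.3668
Σp_Aᵢ² = 0.02² + 0.02² + 0.66² + 0.02² + 0.02² + 0.02² + 0.24² = 0.0004 + 0.0004 + 0.4356 + 0.0004 + 0.0004 + 0.0004 + 0.0576 = 0.4952
B_A = 1 / 0.4952 = 2.0194
Σp_Cᵢ² = 0.25² + 0.05² + 0.02² + 0.30² + 0.02² + 0.06² + 0.30² = 0.0625 + 0.0025 + 0.0004 + 0.0900 + 0.0004 + 0.0036 + 0.0900 = 0.2494
B_C = 1 / 0.2494 = 4.0096
Highest B → broadest niche (most generalist): Species D (B = 5.21).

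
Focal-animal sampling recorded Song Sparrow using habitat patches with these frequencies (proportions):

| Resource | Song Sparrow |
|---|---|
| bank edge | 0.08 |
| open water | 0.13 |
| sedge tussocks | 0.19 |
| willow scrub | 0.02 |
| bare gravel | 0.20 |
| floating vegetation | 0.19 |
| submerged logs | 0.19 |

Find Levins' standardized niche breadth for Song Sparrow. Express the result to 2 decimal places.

Σpᵢ² = 0.08² + 0.13² + 0.19² + 0.02² + 0.20² + 0.19² + 0.19² = 0.0064 + 0.0169 + 0.0361 + 0.0004 + 0.0400 + 0.0361 + 0.0361 = 0.1720
B = 1 / 0.1720 = 5.8140
Bₛ = (B − 1)/(n − 1) = (5.8140 − 1)/(7 − 1) = 4.8140/6 = 0.8023

0.80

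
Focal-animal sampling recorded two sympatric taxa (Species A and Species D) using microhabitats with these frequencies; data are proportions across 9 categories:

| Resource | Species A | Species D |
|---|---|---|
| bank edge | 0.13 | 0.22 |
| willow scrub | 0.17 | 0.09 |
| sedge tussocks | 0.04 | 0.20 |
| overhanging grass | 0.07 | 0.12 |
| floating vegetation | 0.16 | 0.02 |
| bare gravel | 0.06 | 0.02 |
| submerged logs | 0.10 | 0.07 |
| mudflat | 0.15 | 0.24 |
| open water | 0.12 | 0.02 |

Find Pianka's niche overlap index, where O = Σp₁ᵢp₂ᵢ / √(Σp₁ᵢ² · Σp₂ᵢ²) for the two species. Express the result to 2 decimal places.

Σ p₁ᵢp₂ᵢ = 0.0286 + 0.0153 + 0.0080 + 0.0084 + 0.0032 + 0.0012 + 0.0070 + 0.0360 + 0.0024 = 0.1101
Σp_1ᵢ² = 0.13² + 0.17² + 0.04² + 0.07² + 0.16² + 0.06² + 0.10² + 0.15² + 0.12² = 0.0169 + 0.0289 + 0.0016 + 0.0049 + 0.0256 + 0.0036 + 0.0100 + 0.0225 + 0.0144 = 0.1284
Σp_2ᵢ² = 0.22² + 0.09² + 0.20² + 0.12² + 0.02² + 0.02² + 0.07² + 0.24² + 0.02² = 0.0484 + 0.0081 + 0.0400 + 0.0144 + 0.0004 + 0.0004 + 0.0049 + 0.0576 + 0.0004 = 0.1746
O = 0.1101 / √(0.1284 × 0.1746) = 0.1101 / 0.14973 = 0.7353

0.74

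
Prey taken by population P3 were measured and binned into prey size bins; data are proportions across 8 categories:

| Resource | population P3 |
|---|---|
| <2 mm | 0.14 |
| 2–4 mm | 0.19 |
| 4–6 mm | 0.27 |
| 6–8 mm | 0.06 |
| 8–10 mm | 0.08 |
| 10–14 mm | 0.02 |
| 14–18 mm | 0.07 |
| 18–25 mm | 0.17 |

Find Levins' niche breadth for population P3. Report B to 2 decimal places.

Σpᵢ² = 0.14² + 0.19² + 0.27² + 0.06² + 0.08² + 0.02² + 0.07² + 0.17² = 0.0196 + 0.0361 + 0.0729 + 0.0036 + 0.0064 + 0.0004 + 0.0049 + 0.0289 = 0.1728
B = 1 / 0.1728 = 5.7870

5.79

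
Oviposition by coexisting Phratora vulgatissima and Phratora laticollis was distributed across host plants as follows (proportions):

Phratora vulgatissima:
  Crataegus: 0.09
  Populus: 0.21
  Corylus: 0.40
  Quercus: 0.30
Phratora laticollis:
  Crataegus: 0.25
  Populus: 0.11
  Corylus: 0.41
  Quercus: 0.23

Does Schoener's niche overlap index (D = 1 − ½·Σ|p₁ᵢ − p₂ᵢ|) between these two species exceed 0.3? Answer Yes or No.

Σ|p₁ᵢ − p₂ᵢ| = 0.16 + 0.10 + 0.01 + 0.07 = 0.34
D = 1 − ½ × 0.34 = 1 − 0.170 = 0.8300
D = 0.8300 > 0.3 → Yes.

Yes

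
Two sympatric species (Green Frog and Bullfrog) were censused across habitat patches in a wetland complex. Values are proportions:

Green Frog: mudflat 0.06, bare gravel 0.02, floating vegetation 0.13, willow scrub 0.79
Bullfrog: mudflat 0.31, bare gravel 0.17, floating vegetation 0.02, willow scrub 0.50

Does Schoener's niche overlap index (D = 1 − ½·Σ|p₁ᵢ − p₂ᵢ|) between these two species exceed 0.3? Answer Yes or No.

Σ|p₁ᵢ − p₂ᵢ| = 0.25 + 0.15 + 0.11 + 0.29 = 0.80
D = 1 − ½ × 0.80 = 1 − 0.400 = 0.6000
D = 0.6000 > 0.3 → Yes.

Yes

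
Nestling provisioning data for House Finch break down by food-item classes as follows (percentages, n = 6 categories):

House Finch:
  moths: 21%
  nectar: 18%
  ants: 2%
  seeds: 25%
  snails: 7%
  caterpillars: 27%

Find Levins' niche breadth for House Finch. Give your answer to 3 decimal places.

Convert percentages to proportions (divide by 100).
Σpᵢ² = 0.21² + 0.18² + 0.02² + 0.25² + 0.07² + 0.27² = 0.0441 + 0.0324 + 0.0004 + 0.0625 + 0.0049 + 0.0729 = 0.2172
B = 1 / 0.2172 = 4.60405

4.604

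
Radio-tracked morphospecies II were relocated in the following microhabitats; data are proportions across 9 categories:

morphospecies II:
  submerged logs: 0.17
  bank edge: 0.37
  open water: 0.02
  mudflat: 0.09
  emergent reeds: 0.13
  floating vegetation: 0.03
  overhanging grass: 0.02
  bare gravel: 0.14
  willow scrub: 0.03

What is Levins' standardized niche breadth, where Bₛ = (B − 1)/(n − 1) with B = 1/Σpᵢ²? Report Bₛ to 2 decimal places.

Σpᵢ² = 0.17² + 0.37² + 0.02² + 0.09² + 0.13² + 0.03² + 0.02² + 0.14² + 0.03² = 0.0289 + 0.1369 + 0.0004 + 0.0081 + 0.0169 + 0.0009 + 0.0004 + 0.0196 + 0.0009 = 0.2130
B = 1 / 0.2130 = 4.6948
Bₛ = (B − 1)/(n − 1) = (4.6948 − 1)/(9 − 1) = 3.6948/8 = 0.4619

0.46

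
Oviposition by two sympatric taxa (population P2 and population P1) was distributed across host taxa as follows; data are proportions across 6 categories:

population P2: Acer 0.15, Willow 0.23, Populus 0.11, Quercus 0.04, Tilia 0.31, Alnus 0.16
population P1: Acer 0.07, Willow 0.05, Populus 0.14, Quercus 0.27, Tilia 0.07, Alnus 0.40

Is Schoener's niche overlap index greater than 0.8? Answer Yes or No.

No

Σ|p₁ᵢ − p₂ᵢ| = 0.08 + 0.18 + 0.03 + 0.23 + 0.24 + 0.24 = 1.00
D = 1 − ½ × 1.00 = 1 − 0.500 = 0.5000
D = 0.5000 < 0.8 → No.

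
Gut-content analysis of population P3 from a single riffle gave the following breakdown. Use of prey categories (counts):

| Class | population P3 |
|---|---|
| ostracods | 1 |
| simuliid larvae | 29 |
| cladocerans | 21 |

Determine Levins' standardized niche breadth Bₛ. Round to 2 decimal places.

0.51

Proportions for population P3 (n=51): 1/51=0.0196, 29/51=0.5686, 21/51=0.4118
Σpᵢ² = 0.0196² + 0.5686² + 0.4118² = 0.000384 + 0.323306 + 0.169579 = 0.493269
B = 1 / 0.493269 = 2.0273
Bₛ = (B − 1)/(n − 1) = (2.0273 − 1)/(3 − 1) = 1.0273/2 = 0.5137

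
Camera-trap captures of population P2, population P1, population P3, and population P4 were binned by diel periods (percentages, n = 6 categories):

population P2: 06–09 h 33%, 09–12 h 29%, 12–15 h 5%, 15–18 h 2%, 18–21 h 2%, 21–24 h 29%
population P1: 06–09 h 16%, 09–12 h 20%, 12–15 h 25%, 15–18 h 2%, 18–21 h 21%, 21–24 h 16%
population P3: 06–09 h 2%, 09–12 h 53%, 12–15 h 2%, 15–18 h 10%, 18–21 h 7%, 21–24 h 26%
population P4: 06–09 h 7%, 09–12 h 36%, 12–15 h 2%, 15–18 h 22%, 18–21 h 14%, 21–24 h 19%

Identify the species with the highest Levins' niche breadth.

population P1

Convert percentages to proportions (divide by 100).
Σp_P2ᵢ² = 0.33² + 0.29² + 0.05² + 0.02² + 0.02² + 0.29² = 0.1089 + 0.0841 + 0.0025 + 0.0004 + 0.0004 + 0.0841 = 0.2804
B_P2 = 1 / 0.2804 = 3.5663
Σp_P1ᵢ² = 0.16² + 0.20² + 0.25² + 0.02² + 0.21² + 0.16² = 0.0256 + 0.0400 + 0.0625 + 0.0004 + 0.0441 + 0.0256 = 0.1982
B_P1 = 1 / 0.1982 = 5.0454
Σp_P3ᵢ² = 0.02² + 0.53² + 0.02² + 0.10² + 0.07² + 0.26² = 0.0004 + 0.2809 + 0.0004 + 0.0100 + 0.0049 + 0.0676 = 0.3642
B_P3 = 1 / 0.3642 = 2.7457
Σp_P4ᵢ² = 0.07² + 0.36² + 0.02² + 0.22² + 0.14² + 0.19² = 0.0049 + 0.1296 + 0.0004 + 0.0484 + 0.0196 + 0.0361 = 0.2390
B_P4 = 1 / 0.2390 = 4.1841
Highest B → broadest niche (most generalist): population P1 (B = 5.05).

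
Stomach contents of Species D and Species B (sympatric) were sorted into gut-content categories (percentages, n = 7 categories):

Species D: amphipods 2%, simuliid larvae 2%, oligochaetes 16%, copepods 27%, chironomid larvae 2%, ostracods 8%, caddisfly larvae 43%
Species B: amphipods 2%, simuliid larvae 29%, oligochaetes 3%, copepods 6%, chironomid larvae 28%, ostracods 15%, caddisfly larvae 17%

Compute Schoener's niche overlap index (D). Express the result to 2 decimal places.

Convert percentages to proportions (divide by 100).
Σ|p₁ᵢ − p₂ᵢ| = 0.00 + 0.27 + 0.13 + 0.21 + 0.26 + 0.07 + 0.26 = 1.20
D = 1 − ½ × 1.20 = 1 − 0.600 = 0.4000

0.40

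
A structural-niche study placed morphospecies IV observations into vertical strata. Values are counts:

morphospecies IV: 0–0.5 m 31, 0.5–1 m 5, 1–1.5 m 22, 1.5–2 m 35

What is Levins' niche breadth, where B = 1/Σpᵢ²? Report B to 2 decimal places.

3.21

Proportions for morphospecies IV (n=93): 31/93=0.3333, 5/93=0.0538, 22/93=0.2366, 35/93=0.3763
Σpᵢ² = 0.3333² + 0.0538² + 0.2366² + 0.3763² = 0.111089 + 0.002894 + 0.055980 + 0.141602 = 0.311565
B = 1 / 0.311565 = 3.2096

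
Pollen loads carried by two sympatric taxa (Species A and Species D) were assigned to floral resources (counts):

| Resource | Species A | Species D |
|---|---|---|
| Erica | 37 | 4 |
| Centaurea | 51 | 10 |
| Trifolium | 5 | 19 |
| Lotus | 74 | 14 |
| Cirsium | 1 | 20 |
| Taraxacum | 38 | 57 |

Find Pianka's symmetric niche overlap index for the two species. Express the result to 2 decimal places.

0.58

Proportions for Species A (n=206): 37/206=0.1796, 51/206=0.2476, 5/206=0.0243, 74/206=0.3592, 1/206=0.0049, 38/206=0.1845
Proportions for Species D (n=124): 4/124=0.0323, 10/124=0.0806, 19/124=0.1532, 14/124=0.1129, 20/124=0.1613, 57/124=0.4597
Σ p₁ᵢp₂ᵢ = 0.005801 + 0.019957 + 0.003723 + 0.040554 + 0.000790 + 0.084815 = 0.155640
Σp_1ᵢ² = 0.1796² + 0.2476² + 0.0243² + 0.3592² + 0.0049² + 0.1845² = 0.032256 + 0.061306 + 0.000590 + 0.129025 + 0.000024 + 0.034040 = 0.257241
Σp_2ᵢ² = 0.0323² + 0.0806² + 0.1532² + 0.1129² + 0.1613² + 0.4597² = 0.001043 + 0.006496 + 0.023470 + 0.012746 + 0.026018 + 0.211324 = 0.281097
O = 0.155640 / √(0.257241 × 0.281097) = 0.155640 / 0.2689046 = 0.5788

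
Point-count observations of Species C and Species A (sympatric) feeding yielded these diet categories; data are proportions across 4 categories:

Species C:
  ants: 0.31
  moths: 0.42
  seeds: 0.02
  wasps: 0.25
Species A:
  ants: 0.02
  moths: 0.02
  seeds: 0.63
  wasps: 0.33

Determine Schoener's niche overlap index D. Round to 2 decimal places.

0.31

Σ|p₁ᵢ − p₂ᵢ| = 0.29 + 0.40 + 0.61 + 0.08 = 1.38
D = 1 − ½ × 1.38 = 1 − 0.690 = 0.3100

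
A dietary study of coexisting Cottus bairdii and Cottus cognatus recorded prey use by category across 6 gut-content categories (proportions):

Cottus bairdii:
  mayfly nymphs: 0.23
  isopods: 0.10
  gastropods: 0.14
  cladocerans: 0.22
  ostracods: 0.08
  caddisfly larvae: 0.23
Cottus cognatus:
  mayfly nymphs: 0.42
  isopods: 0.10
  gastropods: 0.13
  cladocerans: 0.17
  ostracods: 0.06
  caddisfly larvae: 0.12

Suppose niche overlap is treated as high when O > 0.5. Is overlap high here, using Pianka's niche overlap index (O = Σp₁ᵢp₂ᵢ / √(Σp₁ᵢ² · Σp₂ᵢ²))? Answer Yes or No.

Yes

Σ p₁ᵢp₂ᵢ = 0.0966 + 0.0100 + 0.0182 + 0.0374 + 0.0048 + 0.0276 = 0.1946
Σp_1ᵢ² = 0.23² + 0.10² + 0.14² + 0.22² + 0.08² + 0.23² = 0.0529 + 0.0100 + 0.0196 + 0.0484 + 0.0064 + 0.0529 = 0.1902
Σp_2ᵢ² = 0.42² + 0.10² + 0.13² + 0.17² + 0.06² + 0.12² = 0.1764 + 0.0100 + 0.0169 + 0.0289 + 0.0036 + 0.0144 = 0.2502
O = 0.1946 / √(0.1902 × 0.2502) = 0.1946 / 0.21815 = 0.8920
O = 0.8920 > 0.5 → Yes.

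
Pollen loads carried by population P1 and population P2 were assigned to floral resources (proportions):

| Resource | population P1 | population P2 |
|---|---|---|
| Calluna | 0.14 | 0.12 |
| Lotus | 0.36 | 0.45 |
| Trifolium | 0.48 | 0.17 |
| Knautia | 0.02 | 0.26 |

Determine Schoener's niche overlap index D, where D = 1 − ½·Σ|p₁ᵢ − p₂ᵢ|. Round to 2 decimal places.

0.67

Σ|p₁ᵢ − p₂ᵢ| = 0.02 + 0.09 + 0.31 + 0.24 = 0.66
D = 1 − ½ × 0.66 = 1 − 0.330 = 0.6700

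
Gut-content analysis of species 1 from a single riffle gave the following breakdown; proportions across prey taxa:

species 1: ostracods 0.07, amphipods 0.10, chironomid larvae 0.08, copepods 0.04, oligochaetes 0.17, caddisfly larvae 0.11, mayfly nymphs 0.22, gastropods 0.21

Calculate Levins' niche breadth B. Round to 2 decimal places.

6.39

Σpᵢ² = 0.07² + 0.10² + 0.08² + 0.04² + 0.17² + 0.11² + 0.22² + 0.21² = 0.0049 + 0.0100 + 0.0064 + 0.0016 + 0.0289 + 0.0121 + 0.0484 + 0.0441 = 0.1564
B = 1 / 0.1564 = 6.3939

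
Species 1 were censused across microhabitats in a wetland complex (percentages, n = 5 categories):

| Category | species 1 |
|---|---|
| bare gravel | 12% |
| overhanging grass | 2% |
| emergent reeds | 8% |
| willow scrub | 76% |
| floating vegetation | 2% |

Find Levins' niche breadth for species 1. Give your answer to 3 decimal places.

1.669

Convert percentages to proportions (divide by 100).
Σpᵢ² = 0.12² + 0.02² + 0.08² + 0.76² + 0.02² = 0.0144 + 0.0004 + 0.0064 + 0.5776 + 0.0004 = 0.5992
B = 1 / 0.5992 = 1.66889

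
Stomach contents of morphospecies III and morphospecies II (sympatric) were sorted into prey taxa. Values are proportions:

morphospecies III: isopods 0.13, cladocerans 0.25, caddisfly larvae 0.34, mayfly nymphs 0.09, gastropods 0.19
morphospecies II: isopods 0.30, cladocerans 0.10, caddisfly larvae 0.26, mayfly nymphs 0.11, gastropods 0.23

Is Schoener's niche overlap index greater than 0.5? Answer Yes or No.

Σ|p₁ᵢ − p₂ᵢ| = 0.17 + 0.15 + 0.08 + 0.02 + 0.04 = 0.46
D = 1 − ½ × 0.46 = 1 − 0.230 = 0.7700
D = 0.7700 > 0.5 → Yes.

Yes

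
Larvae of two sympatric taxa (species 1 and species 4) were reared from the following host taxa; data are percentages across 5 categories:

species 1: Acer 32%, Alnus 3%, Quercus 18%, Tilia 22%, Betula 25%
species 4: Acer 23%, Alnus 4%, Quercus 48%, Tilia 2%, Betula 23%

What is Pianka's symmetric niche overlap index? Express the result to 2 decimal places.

Convert percentages to proportions (divide by 100).
Σ p₁ᵢp₂ᵢ = 0.0736 + 0.0012 + 0.0864 + 0.0044 + 0.0575 = 0.2231
Σp_1ᵢ² = 0.32² + 0.03² + 0.18² + 0.22² + 0.25² = 0.1024 + 0.0009 + 0.0324 + 0.0484 + 0.0625 = 0.2466
Σp_2ᵢ² = 0.23² + 0.04² + 0.48² + 0.02² + 0.23² = 0.0529 + 0.0016 + 0.2304 + 0.0004 + 0.0529 = 0.3382
O = 0.2231 / √(0.2466 × 0.3382) = 0.2231 / 0.28879 = 0.7725

0.77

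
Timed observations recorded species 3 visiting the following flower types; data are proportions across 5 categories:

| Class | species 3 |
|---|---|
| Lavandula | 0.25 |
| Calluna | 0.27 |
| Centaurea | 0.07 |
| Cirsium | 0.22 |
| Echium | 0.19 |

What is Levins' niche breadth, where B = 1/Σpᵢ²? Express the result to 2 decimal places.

Σpᵢ² = 0.25² + 0.27² + 0.07² + 0.22² + 0.19² = 0.0625 + 0.0729 + 0.0049 + 0.0484 + 0.0361 = 0.2248
B = 1 / 0.2248 = 4.4484

4.45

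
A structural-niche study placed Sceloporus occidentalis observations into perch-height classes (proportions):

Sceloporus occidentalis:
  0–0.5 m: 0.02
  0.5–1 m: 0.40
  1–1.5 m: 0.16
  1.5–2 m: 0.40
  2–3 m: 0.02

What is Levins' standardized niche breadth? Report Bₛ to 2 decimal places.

Σpᵢ² = 0.02² + 0.40² + 0.16² + 0.40² + 0.02² = 0.0004 + 0.1600 + 0.0256 + 0.1600 + 0.0004 = 0.3464
B = 1 / 0.3464 = 2.8868
Bₛ = (B − 1)/(n − 1) = (2.8868 − 1)/(5 − 1) = 1.8868/4 = 0.4717

0.47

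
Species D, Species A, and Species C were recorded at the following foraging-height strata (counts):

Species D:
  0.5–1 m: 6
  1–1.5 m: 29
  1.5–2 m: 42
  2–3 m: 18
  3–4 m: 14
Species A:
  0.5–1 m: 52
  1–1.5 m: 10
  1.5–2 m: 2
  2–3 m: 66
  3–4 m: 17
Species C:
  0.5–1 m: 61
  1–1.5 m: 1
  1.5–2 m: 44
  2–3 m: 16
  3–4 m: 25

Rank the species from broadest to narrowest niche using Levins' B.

Proportions for Species D (n=109): 6/109=0.0550, 29/109=0.2661, 42/109=0.3853, 18/109=0.1651, 14/109=0.1284
Proportions for Species A (n=147): 52/147=0.3537, 10/147=0.0680, 2/147=0.0136, 66/147=0.4490, 17/147=0.1156
Proportions for Species C (n=147): 61/147=0.4150, 1/147=0.0068, 44/147=0.2993, 16/147=0.1088, 25/147=0.1701
Σp_Dᵢ² = 0.0550² + 0.2661² + 0.3853² + 0.1651² + 0.1284² = 0.003025 + 0.070809 + 0.148456 + 0.027258 + 0.016487 = 0.266035
B_D = 1 / 0.266035 = 3.7589
Σp_Aᵢ² = 0.3537² + 0.0680² + 0.0136² + 0.4490² + 0.1156² = 0.125104 + 0.004624 + 0.000185 + 0.201601 + 0.013363 = 0.344877
B_A = 1 / 0.344877 = 2.8996
Σp_Cᵢ² = 0.4150² + 0.0068² + 0.2993² + 0.1088² + 0.1701² = 0.172225 + 0.000046 + 0.089580 + 0.011837 + 0.028934 = 0.302622
B_C = 1 / 0.302622 = 3.3045
Ranking by B (broadest → narrowest): Species D (3.76) > Species C (3.30) > Species A (2.90)

Species D > Species C > Species A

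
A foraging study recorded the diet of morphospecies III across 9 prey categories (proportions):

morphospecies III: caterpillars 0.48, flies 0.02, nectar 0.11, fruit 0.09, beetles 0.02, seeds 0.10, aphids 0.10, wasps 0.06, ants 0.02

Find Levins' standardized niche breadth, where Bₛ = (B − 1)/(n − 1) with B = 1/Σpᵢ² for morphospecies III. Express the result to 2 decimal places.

Σpᵢ² = 0.48² + 0.02² + 0.11² + 0.09² + 0.02² + 0.10² + 0.10² + 0.06² + 0.02² = 0.2304 + 0.0004 + 0.0121 + 0.0081 + 0.0004 + 0.0100 + 0.0100 + 0.0036 + 0.0004 = 0.2754
B = 1 / 0.2754 = 3.6311
Bₛ = (B − 1)/(n − 1) = (3.6311 − 1)/(9 − 1) = 2.6311/8 = 0.3289

0.33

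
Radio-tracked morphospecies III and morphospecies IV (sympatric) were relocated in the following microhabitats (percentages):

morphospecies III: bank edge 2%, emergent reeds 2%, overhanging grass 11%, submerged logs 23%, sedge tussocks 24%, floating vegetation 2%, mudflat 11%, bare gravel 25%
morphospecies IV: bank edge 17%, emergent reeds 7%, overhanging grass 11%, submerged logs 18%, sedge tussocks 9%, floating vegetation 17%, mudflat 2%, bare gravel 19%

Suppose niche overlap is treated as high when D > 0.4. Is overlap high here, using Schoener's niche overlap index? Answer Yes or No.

Convert percentages to proportions (divide by 100).
Σ|p₁ᵢ − p₂ᵢ| = 0.15 + 0.05 + 0.00 + 0.05 + 0.15 + 0.15 + 0.09 + 0.06 = 0.70
D = 1 − ½ × 0.70 = 1 − 0.350 = 0.6500
D = 0.6500 > 0.4 → Yes.

Yes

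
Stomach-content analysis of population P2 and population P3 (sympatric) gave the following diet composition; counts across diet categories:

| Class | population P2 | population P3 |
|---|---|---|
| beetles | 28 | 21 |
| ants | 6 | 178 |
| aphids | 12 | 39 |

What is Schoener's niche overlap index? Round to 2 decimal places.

Proportions for population P2 (n=46): 28/46=0.6087, 6/46=0.1304, 12/46=0.2609
Proportions for population P3 (n=238): 21/238=0.0882, 178/238=0.7479, 39/238=0.1639
Σ|p₁ᵢ − p₂ᵢ| = 0.5205 + 0.6175 + 0.0970 = 1.2350
D = 1 − ½ × 1.2350 = 1 − 0.61750 = 0.38250

0.38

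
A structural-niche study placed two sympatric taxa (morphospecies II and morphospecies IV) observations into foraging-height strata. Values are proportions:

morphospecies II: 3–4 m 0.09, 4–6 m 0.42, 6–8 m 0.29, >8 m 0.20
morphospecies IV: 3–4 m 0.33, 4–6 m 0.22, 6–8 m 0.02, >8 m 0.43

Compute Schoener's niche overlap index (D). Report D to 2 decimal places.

Σ|p₁ᵢ − p₂ᵢ| = 0.24 + 0.20 + 0.27 + 0.23 = 0.94
D = 1 − ½ × 0.94 = 1 − 0.470 = 0.5300

0.53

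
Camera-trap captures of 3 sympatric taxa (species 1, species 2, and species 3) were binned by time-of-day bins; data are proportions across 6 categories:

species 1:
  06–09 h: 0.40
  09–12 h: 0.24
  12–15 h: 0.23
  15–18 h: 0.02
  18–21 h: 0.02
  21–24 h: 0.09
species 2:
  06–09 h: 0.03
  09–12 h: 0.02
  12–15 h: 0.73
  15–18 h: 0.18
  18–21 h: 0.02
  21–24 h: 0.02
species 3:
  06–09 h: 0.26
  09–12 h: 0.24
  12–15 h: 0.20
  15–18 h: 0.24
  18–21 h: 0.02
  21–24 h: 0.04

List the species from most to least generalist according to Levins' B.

species 3 > species 1 > species 2

Σp_1ᵢ² = 0.40² + 0.24² + 0.23² + 0.02² + 0.02² + 0.09² = 0.1600 + 0.0576 + 0.0529 + 0.0004 + 0.0004 + 0.0081 = 0.2794
B_1 = 1 / 0.2794 = 3.5791
Σp_2ᵢ² = 0.03² + 0.02² + 0.73² + 0.18² + 0.02² + 0.02² = 0.0009 + 0.0004 + 0.5329 + 0.0324 + 0.0004 + 0.0004 = 0.5674
B_2 = 1 / 0.5674 = 1.7624
Σp_3ᵢ² = 0.26² + 0.24² + 0.20² + 0.24² + 0.02² + 0.04² = 0.0676 + 0.0576 + 0.0400 + 0.0576 + 0.0004 + 0.0016 = 0.2248
B_3 = 1 / 0.2248 = 4.4484
Ranking by B (broadest → narrowest): species 3 (4.45) > species 1 (3.58) > species 2 (1.76)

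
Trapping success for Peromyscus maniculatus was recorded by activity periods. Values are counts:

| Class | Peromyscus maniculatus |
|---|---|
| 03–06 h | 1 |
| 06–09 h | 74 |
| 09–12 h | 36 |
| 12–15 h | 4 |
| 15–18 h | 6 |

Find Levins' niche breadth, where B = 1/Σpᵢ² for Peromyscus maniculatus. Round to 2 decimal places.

2.15

Proportions for Peromyscus maniculatus (n=121): 1/121=0.0083, 74/121=0.6116, 36/121=0.2975, 4/121=0.0331, 6/121=0.0496
Σpᵢ² = 0.0083² + 0.6116² + 0.2975² + 0.0331² + 0.0496² = 0.000069 + 0.374055 + 0.088506 + 0.001096 + 0.002460 = 0.466186
B = 1 / 0.466186 = 2.1451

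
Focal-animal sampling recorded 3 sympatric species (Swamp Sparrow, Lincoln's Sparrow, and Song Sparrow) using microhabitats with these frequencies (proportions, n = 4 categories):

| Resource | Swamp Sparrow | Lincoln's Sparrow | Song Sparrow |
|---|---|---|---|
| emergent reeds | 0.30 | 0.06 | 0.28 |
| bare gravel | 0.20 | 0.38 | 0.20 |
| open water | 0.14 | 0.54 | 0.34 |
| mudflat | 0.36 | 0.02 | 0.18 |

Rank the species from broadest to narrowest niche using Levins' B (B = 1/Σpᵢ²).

Σp_Swamᵢ² = 0.30² + 0.20² + 0.14² + 0.36² = 0.0900 + 0.0400 + 0.0196 + 0.1296 = 0.2792
B_Swam = 1 / 0.2792 = 3.5817
Σp_Lincᵢ² = 0.06² + 0.38² + 0.54² + 0.02² = 0.0036 + 0.1444 + 0.2916 + 0.0004 = 0.4400
B_Linc = 1 / 0.4400 = 2.2727
Σp_Songᵢ² = 0.28² + 0.20² + 0.34² + 0.18² = 0.0784 + 0.0400 + 0.1156 + 0.0324 = 0.2664
B_Song = 1 / 0.2664 = 3.7538
Ranking by B (broadest → narrowest): Song Sparrow (3.75) > Swamp Sparrow (3.58) > Lincoln's Sparrow (2.27)

Song Sparrow > Swamp Sparrow > Lincoln's Sparrow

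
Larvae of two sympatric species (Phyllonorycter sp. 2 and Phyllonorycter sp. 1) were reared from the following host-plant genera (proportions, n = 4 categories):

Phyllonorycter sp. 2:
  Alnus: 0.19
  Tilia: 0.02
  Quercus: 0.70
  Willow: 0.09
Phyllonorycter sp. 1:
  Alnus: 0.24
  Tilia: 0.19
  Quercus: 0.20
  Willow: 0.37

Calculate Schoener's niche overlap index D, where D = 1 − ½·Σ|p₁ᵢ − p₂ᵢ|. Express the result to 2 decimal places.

Σ|p₁ᵢ − p₂ᵢ| = 0.05 + 0.17 + 0.50 + 0.28 = 1.00
D = 1 − ½ × 1.00 = 1 − 0.500 = 0.5000

0.50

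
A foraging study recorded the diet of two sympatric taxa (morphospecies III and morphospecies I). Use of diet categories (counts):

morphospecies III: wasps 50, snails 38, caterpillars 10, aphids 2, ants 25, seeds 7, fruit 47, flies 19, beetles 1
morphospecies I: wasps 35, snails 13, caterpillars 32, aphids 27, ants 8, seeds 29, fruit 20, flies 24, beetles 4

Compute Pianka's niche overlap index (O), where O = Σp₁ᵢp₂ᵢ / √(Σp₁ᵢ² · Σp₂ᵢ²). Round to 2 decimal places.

Proportions for morphospecies III (n=199): 50/199=0.2513, 38/199=0.1910, 10/199=0.0503, 2/199=0.0101, 25/199=0.1256, 7/199=0.0352, 47/199=0.2362, 19/199=0.0955, 1/199=0.0050
Proportions for morphospecies I (n=192): 35/192=0.1823, 13/192=0.0677, 32/192=0.1667, 27/192=0.1406, 8/192=0.0417, 29/192=0.1510, 20/192=0.1042, 24/192=0.1250, 4/192=0.0208
Σ p₁ᵢp₂ᵢ = 0.045812 + 0.012931 + 0.008385 + 0.001420 + 0.005238 + 0.005315 + 0.024612 + 0.011938 + 0.000104 = 0.115755
Σp_1ᵢ² = 0.2513² + 0.1910² + 0.0503² + 0.0101² + 0.1256² + 0.0352² + 0.2362² + 0.0955² + 0.0050² = 0.063152 + 0.036481 + 0.002530 + 0.000102 + 0.015775 + 0.001239 + 0.055790 + 0.009120 + 0.000025 = 0.184214
Σp_2ᵢ² = 0.1823² + 0.0677² + 0.1667² + 0.1406² + 0.0417² + 0.1510² + 0.1042² + 0.1250² + 0.0208² = 0.033233 + 0.004583 + 0.027789 + 0.019768 + 0.001739 + 0.022801 + 0.010858 + 0.015625 + 0.000433 = 0.136829
O = 0.115755 / √(0.184214 × 0.136829) = 0.115755 / 0.1587634 = 0.7291

0.73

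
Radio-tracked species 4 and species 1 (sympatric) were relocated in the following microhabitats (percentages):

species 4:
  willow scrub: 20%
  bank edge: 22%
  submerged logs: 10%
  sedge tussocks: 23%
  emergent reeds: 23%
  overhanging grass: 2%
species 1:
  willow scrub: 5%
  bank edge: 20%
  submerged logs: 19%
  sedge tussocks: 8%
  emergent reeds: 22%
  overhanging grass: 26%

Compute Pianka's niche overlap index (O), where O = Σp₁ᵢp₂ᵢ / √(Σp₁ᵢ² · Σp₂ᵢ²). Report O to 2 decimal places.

Convert percentages to proportions (divide by 100).
Σ p₁ᵢp₂ᵢ = 0.0100 + 0.0440 + 0.0190 + 0.0184 + 0.0506 + 0.0052 = 0.1472
Σp_1ᵢ² = 0.20² + 0.22² + 0.10² + 0.23² + 0.23² + 0.02² = 0.0400 + 0.0484 + 0.0100 + 0.0529 + 0.0529 + 0.0004 = 0.2046
Σp_2ᵢ² = 0.05² + 0.20² + 0.19² + 0.08² + 0.22² + 0.26² = 0.0025 + 0.0400 + 0.0361 + 0.0064 + 0.0484 + 0.0676 = 0.2010
O = 0.1472 / √(0.2046 × 0.2010) = 0.1472 / 0.20279 = 0.7259

0.73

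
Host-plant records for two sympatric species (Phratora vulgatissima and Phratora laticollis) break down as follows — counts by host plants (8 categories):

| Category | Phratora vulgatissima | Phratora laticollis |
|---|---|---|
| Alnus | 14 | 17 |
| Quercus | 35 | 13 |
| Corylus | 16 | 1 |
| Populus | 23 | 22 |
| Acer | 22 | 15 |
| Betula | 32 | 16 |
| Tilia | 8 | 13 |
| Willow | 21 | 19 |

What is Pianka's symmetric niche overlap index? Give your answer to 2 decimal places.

Proportions for Phratora vulgatissima (n=171): 14/171=0.0819, 35/171=0.2047, 16/171=0.0936, 23/171=0.1345, 22/171=0.1287, 32/171=0.1871, 8/171=0.0468, 21/171=0.1228
Proportions for Phratora laticollis (n=116): 17/116=0.1466, 13/116=0.1121, 1/116=0.0086, 22/116=0.1897, 15/116=0.1293, 16/116=0.1379, 13/116=0.1121, 19/116=0.1638
Σ p₁ᵢp₂ᵢ = 0.012007 + 0.022947 + 0.000805 + 0.025515 + 0.016641 + 0.025801 + 0.005246 + 0.020115 = 0.129077
Σp_1ᵢ² = 0.0819² + 0.2047² + 0.0936² + 0.1345² + 0.1287² + 0.1871² + 0.0468² + 0.1228² = 0.006708 + 0.041902 + 0.008761 + 0.018090 + 0.016564 + 0.035006 + 0.002190 + 0.015080 = 0.144301
Σp_2ᵢ² = 0.1466² + 0.1121² + 0.0086² + 0.1897² + 0.1293² + 0.1379² + 0.1121² + 0.1638² = 0.021492 + 0.012566 + 0.000074 + 0.035986 + 0.016718 + 0.019016 + 0.012566 + 0.026830 = 0.145248
O = 0.129077 / √(0.144301 × 0.145248) = 0.129077 / 0.1447737 = 0.8916

0.89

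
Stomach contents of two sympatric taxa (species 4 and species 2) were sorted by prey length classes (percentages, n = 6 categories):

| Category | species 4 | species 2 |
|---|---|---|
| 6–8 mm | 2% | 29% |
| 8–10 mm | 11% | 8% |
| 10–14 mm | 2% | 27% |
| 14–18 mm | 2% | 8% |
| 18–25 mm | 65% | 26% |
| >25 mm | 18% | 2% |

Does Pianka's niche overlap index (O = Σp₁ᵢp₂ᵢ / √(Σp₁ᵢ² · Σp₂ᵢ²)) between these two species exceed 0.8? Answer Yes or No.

No

Convert percentages to proportions (divide by 100).
Σ p₁ᵢp₂ᵢ = 0.0058 + 0.0088 + 0.0054 + 0.0016 + 0.1690 + 0.0036 = 0.1942
Σp_1ᵢ² = 0.02² + 0.11² + 0.02² + 0.02² + 0.65² + 0.18² = 0.0004 + 0.0121 + 0.0004 + 0.0004 + 0.4225 + 0.0324 = 0.4682
Σp_2ᵢ² = 0.29² + 0.08² + 0.27² + 0.08² + 0.26² + 0.02² = 0.0841 + 0.0064 + 0.0729 + 0.0064 + 0.0676 + 0.0004 = 0.2378
O = 0.1942 / √(0.4682 × 0.2378) = 0.1942 / 0.33367 = 0.5820
O = 0.5820 < 0.8 → No.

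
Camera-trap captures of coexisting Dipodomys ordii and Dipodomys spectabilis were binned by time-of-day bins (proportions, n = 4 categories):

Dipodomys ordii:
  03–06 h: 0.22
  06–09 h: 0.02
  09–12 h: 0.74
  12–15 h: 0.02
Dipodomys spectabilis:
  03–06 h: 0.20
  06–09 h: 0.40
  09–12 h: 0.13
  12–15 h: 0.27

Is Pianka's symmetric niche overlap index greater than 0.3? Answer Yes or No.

Σ p₁ᵢp₂ᵢ = 0.0440 + 0.0080 + 0.0962 + 0.0054 = 0.1536
Σp_1ᵢ² = 0.22² + 0.02² + 0.74² + 0.02² = 0.0484 + 0.0004 + 0.5476 + 0.0004 = 0.5968
Σp_2ᵢ² = 0.20² + 0.40² + 0.13² + 0.27² = 0.0400 + 0.1600 + 0.0169 + 0.0729 = 0.2898
O = 0.1536 / √(0.5968 × 0.2898) = 0.1536 / 0.41588 = 0.3693
O = 0.3693 > 0.3 → Yes.

Yes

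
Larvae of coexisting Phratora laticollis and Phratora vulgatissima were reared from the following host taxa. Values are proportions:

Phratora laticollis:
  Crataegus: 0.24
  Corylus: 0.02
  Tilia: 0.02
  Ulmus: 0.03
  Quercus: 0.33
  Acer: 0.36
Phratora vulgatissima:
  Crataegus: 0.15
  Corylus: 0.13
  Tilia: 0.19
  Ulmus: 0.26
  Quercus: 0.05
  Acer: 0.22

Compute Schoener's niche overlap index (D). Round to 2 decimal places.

0.49

Σ|p₁ᵢ − p₂ᵢ| = 0.09 + 0.11 + 0.17 + 0.23 + 0.28 + 0.14 = 1.02
D = 1 − ½ × 1.02 = 1 − 0.510 = 0.4900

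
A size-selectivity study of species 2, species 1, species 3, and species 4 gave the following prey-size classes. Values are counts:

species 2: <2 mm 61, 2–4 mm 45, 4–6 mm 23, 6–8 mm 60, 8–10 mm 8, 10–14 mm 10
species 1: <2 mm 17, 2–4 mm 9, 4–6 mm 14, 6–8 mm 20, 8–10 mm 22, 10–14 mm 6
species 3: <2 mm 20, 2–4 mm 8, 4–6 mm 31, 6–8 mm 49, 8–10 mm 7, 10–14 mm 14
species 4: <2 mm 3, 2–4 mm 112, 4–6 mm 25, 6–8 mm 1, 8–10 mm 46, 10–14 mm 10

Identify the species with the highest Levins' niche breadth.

species 1

Proportions for species 2 (n=207): 61/207=0.2947, 45/207=0.2174, 23/207=0.1111, 60/207=0.2899, 8/207=0.0386, 10/207=0.0483
Proportions for species 1 (n=88): 17/88=0.1932, 9/88=0.1023, 14/88=0.1591, 20/88=0.2273, 22/88=0.2500, 6/88=0.0682
Proportions for species 3 (n=129): 20/129=0.1550, 8/129=0.0620, 31/129=0.2403, 49/129=0.3798, 7/129=0.0543, 14/129=0.1085
Proportions for species 4 (n=197): 3/197=0.0152, 112/197=0.5685, 25/197=0.1269, 1/197=0.0051, 46/197=0.2335, 10/197=0.0508
Σp_2ᵢ² = 0.2947² + 0.2174² + 0.1111² + 0.2899² + 0.0386² + 0.0483² = 0.086848 + 0.047263 + 0.012343 + 0.084042 + 0.001490 + 0.002333 = 0.234319
B_2 = 1 / 0.234319 = 4.2677
Σp_1ᵢ² = 0.1932² + 0.1023² + 0.1591² + 0.2273² + 0.2500² + 0.0682² = 0.037326 + 0.010465 + 0.025313 + 0.051665 + 0.062500 + 0.004651 = 0.191920
B_1 = 1 / 0.191920 = 5.2105
Σp_3ᵢ² = 0.1550² + 0.0620² + 0.2403² + 0.3798² + 0.0543² + 0.1085² = 0.024025 + 0.003844 + 0.057744 + 0.144248 + 0.002948 + 0.011772 = 0.244581
B_3 = 1 / 0.244581 = 4.0886
Σp_4ᵢ² = 0.0152² + 0.5685² + 0.1269² + 0.0051² + 0.2335² + 0.0508² = 0.000231 + 0.323192 + 0.016104 + 0.000026 + 0.054522 + 0.002581 = 0.396656
B_4 = 1 / 0.396656 = 2.5211
Highest B → broadest niche (most generalist): species 1 (B = 5.21).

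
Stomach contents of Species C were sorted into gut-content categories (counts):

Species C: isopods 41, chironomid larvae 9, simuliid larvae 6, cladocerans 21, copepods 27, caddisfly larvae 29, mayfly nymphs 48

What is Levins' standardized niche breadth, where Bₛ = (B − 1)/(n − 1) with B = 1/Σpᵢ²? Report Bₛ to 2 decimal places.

0.73

Proportions for Species C (n=181): 41/181=0.2265, 9/181=0.0497, 6/181=0.0331, 21/181=0.1160, 27/181=0.1492, 29/181=0.1602, 48/181=0.2652
Σpᵢ² = 0.2265² + 0.0497² + 0.0331² + 0.1160² + 0.1492² + 0.1602² + 0.2652² = 0.051302 + 0.002470 + 0.001096 + 0.013456 + 0.022261 + 0.025664 + 0.070331 = 0.186580
B = 1 / 0.186580 = 5.3596
Bₛ = (B − 1)/(n − 1) = (5.3596 − 1)/(7 − 1) = 4.3596/6 = 0.7266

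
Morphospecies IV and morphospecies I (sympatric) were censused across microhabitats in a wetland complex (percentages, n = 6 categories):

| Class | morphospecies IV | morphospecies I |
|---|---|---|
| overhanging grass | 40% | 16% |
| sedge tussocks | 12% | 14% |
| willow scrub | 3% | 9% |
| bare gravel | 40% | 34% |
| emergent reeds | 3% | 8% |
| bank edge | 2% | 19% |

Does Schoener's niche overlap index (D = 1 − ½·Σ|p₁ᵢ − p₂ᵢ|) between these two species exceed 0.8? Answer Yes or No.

No

Convert percentages to proportions (divide by 100).
Σ|p₁ᵢ − p₂ᵢ| = 0.24 + 0.02 + 0.06 + 0.06 + 0.05 + 0.17 = 0.60
D = 1 − ½ × 0.60 = 1 − 0.300 = 0.7000
D = 0.7000 < 0.8 → No.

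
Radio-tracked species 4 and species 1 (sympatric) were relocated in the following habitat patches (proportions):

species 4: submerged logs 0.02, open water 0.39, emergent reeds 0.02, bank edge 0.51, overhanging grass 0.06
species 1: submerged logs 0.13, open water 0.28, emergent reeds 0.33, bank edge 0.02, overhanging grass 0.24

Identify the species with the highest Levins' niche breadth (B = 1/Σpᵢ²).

Σp_4ᵢ² = 0.02² + 0.39² + 0.02² + 0.51² + 0.06² = 0.0004 + 0.1521 + 0.0004 + 0.2601 + 0.0036 = 0.4166
B_4 = 1 / 0.4166 = 2.4004
Σp_1ᵢ² = 0.13² + 0.28² + 0.33² + 0.02² + 0.24² = 0.0169 + 0.0784 + 0.1089 + 0.0004 + 0.0576 = 0.2622
B_1 = 1 / 0.2622 = 3.8139
Highest B → broadest niche (most generalist): species 1 (B = 3.81).

species 1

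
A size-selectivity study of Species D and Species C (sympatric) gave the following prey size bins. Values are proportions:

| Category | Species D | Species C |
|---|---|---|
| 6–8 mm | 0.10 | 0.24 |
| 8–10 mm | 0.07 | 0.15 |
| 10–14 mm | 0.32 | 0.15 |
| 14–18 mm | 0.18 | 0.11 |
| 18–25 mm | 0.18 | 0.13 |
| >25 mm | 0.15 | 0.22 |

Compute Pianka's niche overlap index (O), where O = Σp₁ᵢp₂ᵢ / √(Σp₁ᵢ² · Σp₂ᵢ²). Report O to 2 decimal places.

Σ p₁ᵢp₂ᵢ = 0.0240 + 0.0105 + 0.0480 + 0.0198 + 0.0234 + 0.0330 = 0.1587
Σp_1ᵢ² = 0.10² + 0.07² + 0.32² + 0.18² + 0.18² + 0.15² = 0.0100 + 0.0049 + 0.1024 + 0.0324 + 0.0324 + 0.0225 = 0.2046
Σp_2ᵢ² = 0.24² + 0.15² + 0.15² + 0.11² + 0.13² + 0.22² = 0.0576 + 0.0225 + 0.0225 + 0.0121 + 0.0169 + 0.0484 = 0.1800
O = 0.1587 / √(0.2046 × 0.1800) = 0.1587 / 0.19191 = 0.8270

0.83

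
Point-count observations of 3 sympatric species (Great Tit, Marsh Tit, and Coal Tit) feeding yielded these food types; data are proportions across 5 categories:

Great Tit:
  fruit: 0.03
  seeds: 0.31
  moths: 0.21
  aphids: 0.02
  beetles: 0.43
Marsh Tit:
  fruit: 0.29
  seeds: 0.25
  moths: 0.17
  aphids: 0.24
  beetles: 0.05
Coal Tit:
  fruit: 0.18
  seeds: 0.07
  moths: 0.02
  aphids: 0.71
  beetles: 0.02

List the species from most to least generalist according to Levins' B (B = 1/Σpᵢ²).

Σp_Greaᵢ² = 0.03² + 0.31² + 0.21² + 0.02² + 0.43² = 0.0009 + 0.0961 + 0.0441 + 0.0004 + 0.1849 = 0.3264
B_Grea = 1 / 0.3264 = 3.0637
Σp_Marsᵢ² = 0.29² + 0.25² + 0.17² + 0.24² + 0.05² = 0.0841 + 0.0625 + 0.0289 + 0.0576 + 0.0025 = 0.2356
B_Mars = 1 / 0.2356 = 4.2445
Σp_Coalᵢ² = 0.18² + 0.07² + 0.02² + 0.71² + 0.02² = 0.0324 + 0.0049 + 0.0004 + 0.5041 + 0.0004 = 0.5422
B_Coal = 1 / 0.5422 = 1.8443
Ranking by B (broadest → narrowest): Marsh Tit (4.24) > Great Tit (3.06) > Coal Tit (1.84)

Marsh Tit > Great Tit > Coal Tit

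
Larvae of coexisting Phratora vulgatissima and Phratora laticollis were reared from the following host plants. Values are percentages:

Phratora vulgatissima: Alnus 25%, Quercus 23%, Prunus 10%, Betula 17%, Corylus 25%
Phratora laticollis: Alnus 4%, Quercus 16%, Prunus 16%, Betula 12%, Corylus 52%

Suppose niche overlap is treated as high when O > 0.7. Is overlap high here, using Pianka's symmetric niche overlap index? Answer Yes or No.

Yes

Convert percentages to proportions (divide by 100).
Σ p₁ᵢp₂ᵢ = 0.0100 + 0.0368 + 0.0160 + 0.0204 + 0.1300 = 0.2132
Σp_1ᵢ² = 0.25² + 0.23² + 0.10² + 0.17² + 0.25² = 0.0625 + 0.0529 + 0.0100 + 0.0289 + 0.0625 = 0.2168
Σp_2ᵢ² = 0.04² + 0.16² + 0.16² + 0.12² + 0.52² = 0.0016 + 0.0256 + 0.0256 + 0.0144 + 0.2704 = 0.3376
O = 0.2132 / √(0.2168 × 0.3376) = 0.2132 / 0.27054 = 0.7881
O = 0.7881 > 0.7 → Yes.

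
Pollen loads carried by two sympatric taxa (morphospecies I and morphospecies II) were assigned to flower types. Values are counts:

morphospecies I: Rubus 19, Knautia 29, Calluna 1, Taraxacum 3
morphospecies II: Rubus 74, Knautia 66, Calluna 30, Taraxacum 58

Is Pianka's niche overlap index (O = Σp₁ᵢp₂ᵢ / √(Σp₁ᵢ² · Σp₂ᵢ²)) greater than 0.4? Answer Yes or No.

Yes

Proportions for morphospecies I (n=52): 19/52=0.3654, 29/52=0.5577, 1/52=0.0192, 3/52=0.0577
Proportions for morphospecies II (n=228): 74/228=0.3246, 66/228=0.2895, 30/228=0.1316, 58/228=0.2544
Σ p₁ᵢp₂ᵢ = 0.118609 + 0.161454 + 0.002527 + 0.014679 = 0.297269
Σp_1ᵢ² = 0.3654² + 0.5577² + 0.0192² + 0.0577² = 0.133517 + 0.311029 + 0.000369 + 0.003329 = 0.448244
Σp_2ᵢ² = 0.3246² + 0.2895² + 0.1316² + 0.2544² = 0.105365 + 0.083810 + 0.017319 + 0.064719 = 0.271213
O = 0.297269 / √(0.448244 × 0.271213) = 0.297269 / 0.3486683 = 0.8526
O = 0.8526 > 0.4 → Yes.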